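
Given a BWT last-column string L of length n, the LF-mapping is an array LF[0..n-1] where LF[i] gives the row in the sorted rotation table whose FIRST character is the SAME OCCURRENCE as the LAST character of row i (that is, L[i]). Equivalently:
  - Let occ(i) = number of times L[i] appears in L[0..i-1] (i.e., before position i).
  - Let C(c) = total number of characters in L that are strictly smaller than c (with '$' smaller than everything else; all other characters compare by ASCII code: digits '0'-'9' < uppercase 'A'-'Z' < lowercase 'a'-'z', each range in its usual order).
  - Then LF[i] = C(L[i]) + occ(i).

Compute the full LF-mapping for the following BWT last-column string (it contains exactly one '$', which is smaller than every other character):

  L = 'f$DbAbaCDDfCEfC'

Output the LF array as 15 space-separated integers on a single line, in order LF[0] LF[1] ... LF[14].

Answer: 12 0 5 10 1 11 9 2 6 7 13 3 8 14 4

Derivation:
Char counts: '$':1, 'A':1, 'C':3, 'D':3, 'E':1, 'a':1, 'b':2, 'f':3
C (first-col start): C('$')=0, C('A')=1, C('C')=2, C('D')=5, C('E')=8, C('a')=9, C('b')=10, C('f')=12
L[0]='f': occ=0, LF[0]=C('f')+0=12+0=12
L[1]='$': occ=0, LF[1]=C('$')+0=0+0=0
L[2]='D': occ=0, LF[2]=C('D')+0=5+0=5
L[3]='b': occ=0, LF[3]=C('b')+0=10+0=10
L[4]='A': occ=0, LF[4]=C('A')+0=1+0=1
L[5]='b': occ=1, LF[5]=C('b')+1=10+1=11
L[6]='a': occ=0, LF[6]=C('a')+0=9+0=9
L[7]='C': occ=0, LF[7]=C('C')+0=2+0=2
L[8]='D': occ=1, LF[8]=C('D')+1=5+1=6
L[9]='D': occ=2, LF[9]=C('D')+2=5+2=7
L[10]='f': occ=1, LF[10]=C('f')+1=12+1=13
L[11]='C': occ=1, LF[11]=C('C')+1=2+1=3
L[12]='E': occ=0, LF[12]=C('E')+0=8+0=8
L[13]='f': occ=2, LF[13]=C('f')+2=12+2=14
L[14]='C': occ=2, LF[14]=C('C')+2=2+2=4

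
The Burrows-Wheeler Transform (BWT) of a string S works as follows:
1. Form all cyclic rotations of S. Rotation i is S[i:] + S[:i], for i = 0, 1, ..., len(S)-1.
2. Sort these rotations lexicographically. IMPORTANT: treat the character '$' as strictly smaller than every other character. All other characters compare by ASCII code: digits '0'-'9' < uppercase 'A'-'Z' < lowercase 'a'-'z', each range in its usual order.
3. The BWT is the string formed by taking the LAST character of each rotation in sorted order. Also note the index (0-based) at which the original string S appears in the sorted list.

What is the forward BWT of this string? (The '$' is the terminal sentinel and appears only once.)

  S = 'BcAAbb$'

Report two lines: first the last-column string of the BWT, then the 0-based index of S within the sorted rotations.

Answer: bcA$bAB
3

Derivation:
All 7 rotations (rotation i = S[i:]+S[:i]):
  rot[0] = BcAAbb$
  rot[1] = cAAbb$B
  rot[2] = AAbb$Bc
  rot[3] = Abb$BcA
  rot[4] = bb$BcAA
  rot[5] = b$BcAAb
  rot[6] = $BcAAbb
Sorted (with $ < everything):
  sorted[0] = $BcAAbb  (last char: 'b')
  sorted[1] = AAbb$Bc  (last char: 'c')
  sorted[2] = Abb$BcA  (last char: 'A')
  sorted[3] = BcAAbb$  (last char: '$')
  sorted[4] = b$BcAAb  (last char: 'b')
  sorted[5] = bb$BcAA  (last char: 'A')
  sorted[6] = cAAbb$B  (last char: 'B')
Last column: bcA$bAB
Original string S is at sorted index 3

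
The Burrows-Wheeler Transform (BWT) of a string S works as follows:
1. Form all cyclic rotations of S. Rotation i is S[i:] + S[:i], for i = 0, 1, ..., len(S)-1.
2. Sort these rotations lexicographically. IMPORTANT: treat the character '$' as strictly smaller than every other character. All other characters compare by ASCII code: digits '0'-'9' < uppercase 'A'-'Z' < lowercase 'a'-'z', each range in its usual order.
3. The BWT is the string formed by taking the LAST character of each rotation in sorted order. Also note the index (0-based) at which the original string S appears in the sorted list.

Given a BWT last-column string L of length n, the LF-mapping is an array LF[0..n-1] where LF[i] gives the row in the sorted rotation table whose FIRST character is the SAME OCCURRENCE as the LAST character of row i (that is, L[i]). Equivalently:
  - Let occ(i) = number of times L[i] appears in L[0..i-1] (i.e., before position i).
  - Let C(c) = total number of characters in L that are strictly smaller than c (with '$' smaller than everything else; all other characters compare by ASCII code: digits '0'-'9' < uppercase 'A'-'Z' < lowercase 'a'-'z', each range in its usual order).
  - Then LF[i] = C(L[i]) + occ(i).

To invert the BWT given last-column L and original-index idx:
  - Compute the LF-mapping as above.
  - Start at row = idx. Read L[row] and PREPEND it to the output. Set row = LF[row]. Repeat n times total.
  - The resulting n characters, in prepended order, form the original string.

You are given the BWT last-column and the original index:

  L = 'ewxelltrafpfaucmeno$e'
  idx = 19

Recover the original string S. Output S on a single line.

Answer: wafflecounterexample$

Derivation:
LF mapping: 4 19 20 5 10 11 17 16 1 8 15 9 2 18 3 12 6 13 14 0 7
Walk LF starting at row 19, prepending L[row]:
  step 1: row=19, L[19]='$', prepend. Next row=LF[19]=0
  step 2: row=0, L[0]='e', prepend. Next row=LF[0]=4
  step 3: row=4, L[4]='l', prepend. Next row=LF[4]=10
  step 4: row=10, L[10]='p', prepend. Next row=LF[10]=15
  step 5: row=15, L[15]='m', prepend. Next row=LF[15]=12
  step 6: row=12, L[12]='a', prepend. Next row=LF[12]=2
  step 7: row=2, L[2]='x', prepend. Next row=LF[2]=20
  step 8: row=20, L[20]='e', prepend. Next row=LF[20]=7
  step 9: row=7, L[7]='r', prepend. Next row=LF[7]=16
  step 10: row=16, L[16]='e', prepend. Next row=LF[16]=6
  step 11: row=6, L[6]='t', prepend. Next row=LF[6]=17
  step 12: row=17, L[17]='n', prepend. Next row=LF[17]=13
  step 13: row=13, L[13]='u', prepend. Next row=LF[13]=18
  step 14: row=18, L[18]='o', prepend. Next row=LF[18]=14
  step 15: row=14, L[14]='c', prepend. Next row=LF[14]=3
  step 16: row=3, L[3]='e', prepend. Next row=LF[3]=5
  step 17: row=5, L[5]='l', prepend. Next row=LF[5]=11
  step 18: row=11, L[11]='f', prepend. Next row=LF[11]=9
  step 19: row=9, L[9]='f', prepend. Next row=LF[9]=8
  step 20: row=8, L[8]='a', prepend. Next row=LF[8]=1
  step 21: row=1, L[1]='w', prepend. Next row=LF[1]=19
Reversed output: wafflecounterexample$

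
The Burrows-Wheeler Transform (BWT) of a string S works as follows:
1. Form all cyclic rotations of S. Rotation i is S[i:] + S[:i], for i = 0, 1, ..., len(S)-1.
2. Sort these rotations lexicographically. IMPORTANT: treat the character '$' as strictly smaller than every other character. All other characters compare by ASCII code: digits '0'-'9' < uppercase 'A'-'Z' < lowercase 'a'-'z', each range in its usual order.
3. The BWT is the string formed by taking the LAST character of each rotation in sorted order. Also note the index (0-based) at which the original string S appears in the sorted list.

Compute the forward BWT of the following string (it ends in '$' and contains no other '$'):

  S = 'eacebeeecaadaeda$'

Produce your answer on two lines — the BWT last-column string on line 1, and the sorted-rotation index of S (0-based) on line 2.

All 17 rotations (rotation i = S[i:]+S[:i]):
  rot[0] = eacebeeecaadaeda$
  rot[1] = acebeeecaadaeda$e
  rot[2] = cebeeecaadaeda$ea
  rot[3] = ebeeecaadaeda$eac
  rot[4] = beeecaadaeda$eace
  rot[5] = eeecaadaeda$eaceb
  rot[6] = eecaadaeda$eacebe
  rot[7] = ecaadaeda$eacebee
  rot[8] = caadaeda$eacebeee
  rot[9] = aadaeda$eacebeeec
  rot[10] = adaeda$eacebeeeca
  rot[11] = daeda$eacebeeecaa
  rot[12] = aeda$eacebeeecaad
  rot[13] = eda$eacebeeecaada
  rot[14] = da$eacebeeecaadae
  rot[15] = a$eacebeeecaadaed
  rot[16] = $eacebeeecaadaeda
Sorted (with $ < everything):
  sorted[0] = $eacebeeecaadaeda  (last char: 'a')
  sorted[1] = a$eacebeeecaadaed  (last char: 'd')
  sorted[2] = aadaeda$eacebeeec  (last char: 'c')
  sorted[3] = acebeeecaadaeda$e  (last char: 'e')
  sorted[4] = adaeda$eacebeeeca  (last char: 'a')
  sorted[5] = aeda$eacebeeecaad  (last char: 'd')
  sorted[6] = beeecaadaeda$eace  (last char: 'e')
  sorted[7] = caadaeda$eacebeee  (last char: 'e')
  sorted[8] = cebeeecaadaeda$ea  (last char: 'a')
  sorted[9] = da$eacebeeecaadae  (last char: 'e')
  sorted[10] = daeda$eacebeeecaa  (last char: 'a')
  sorted[11] = eacebeeecaadaeda$  (last char: '$')
  sorted[12] = ebeeecaadaeda$eac  (last char: 'c')
  sorted[13] = ecaadaeda$eacebee  (last char: 'e')
  sorted[14] = eda$eacebeeecaada  (last char: 'a')
  sorted[15] = eecaadaeda$eacebe  (last char: 'e')
  sorted[16] = eeecaadaeda$eaceb  (last char: 'b')
Last column: adceadeeaea$ceaeb
Original string S is at sorted index 11

Answer: adceadeeaea$ceaeb
11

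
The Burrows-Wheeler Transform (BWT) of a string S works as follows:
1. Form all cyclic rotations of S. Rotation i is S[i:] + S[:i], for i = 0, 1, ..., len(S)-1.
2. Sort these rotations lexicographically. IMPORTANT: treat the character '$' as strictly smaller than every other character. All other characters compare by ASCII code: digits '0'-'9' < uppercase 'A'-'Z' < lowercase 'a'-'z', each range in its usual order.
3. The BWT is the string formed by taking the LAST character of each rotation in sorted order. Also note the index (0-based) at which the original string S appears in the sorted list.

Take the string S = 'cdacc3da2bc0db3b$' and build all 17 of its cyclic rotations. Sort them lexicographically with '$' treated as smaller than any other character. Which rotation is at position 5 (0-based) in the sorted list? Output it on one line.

All 17 rotations (rotation i = S[i:]+S[:i]):
  rot[0] = cdacc3da2bc0db3b$
  rot[1] = dacc3da2bc0db3b$c
  rot[2] = acc3da2bc0db3b$cd
  rot[3] = cc3da2bc0db3b$cda
  rot[4] = c3da2bc0db3b$cdac
  rot[5] = 3da2bc0db3b$cdacc
  rot[6] = da2bc0db3b$cdacc3
  rot[7] = a2bc0db3b$cdacc3d
  rot[8] = 2bc0db3b$cdacc3da
  rot[9] = bc0db3b$cdacc3da2
  rot[10] = c0db3b$cdacc3da2b
  rot[11] = 0db3b$cdacc3da2bc
  rot[12] = db3b$cdacc3da2bc0
  rot[13] = b3b$cdacc3da2bc0d
  rot[14] = 3b$cdacc3da2bc0db
  rot[15] = b$cdacc3da2bc0db3
  rot[16] = $cdacc3da2bc0db3b
Sorted (with $ < everything):
  sorted[0] = $cdacc3da2bc0db3b
  sorted[1] = 0db3b$cdacc3da2bc
  sorted[2] = 2bc0db3b$cdacc3da
  sorted[3] = 3b$cdacc3da2bc0db
  sorted[4] = 3da2bc0db3b$cdacc
  sorted[5] = a2bc0db3b$cdacc3d
  sorted[6] = acc3da2bc0db3b$cd
  sorted[7] = b$cdacc3da2bc0db3
  sorted[8] = b3b$cdacc3da2bc0d
  sorted[9] = bc0db3b$cdacc3da2
  sorted[10] = c0db3b$cdacc3da2b
  sorted[11] = c3da2bc0db3b$cdac
  sorted[12] = cc3da2bc0db3b$cda
  sorted[13] = cdacc3da2bc0db3b$
  sorted[14] = da2bc0db3b$cdacc3
  sorted[15] = dacc3da2bc0db3b$c
  sorted[16] = db3b$cdacc3da2bc0
sorted[5] = a2bc0db3b$cdacc3d

Answer: a2bc0db3b$cdacc3d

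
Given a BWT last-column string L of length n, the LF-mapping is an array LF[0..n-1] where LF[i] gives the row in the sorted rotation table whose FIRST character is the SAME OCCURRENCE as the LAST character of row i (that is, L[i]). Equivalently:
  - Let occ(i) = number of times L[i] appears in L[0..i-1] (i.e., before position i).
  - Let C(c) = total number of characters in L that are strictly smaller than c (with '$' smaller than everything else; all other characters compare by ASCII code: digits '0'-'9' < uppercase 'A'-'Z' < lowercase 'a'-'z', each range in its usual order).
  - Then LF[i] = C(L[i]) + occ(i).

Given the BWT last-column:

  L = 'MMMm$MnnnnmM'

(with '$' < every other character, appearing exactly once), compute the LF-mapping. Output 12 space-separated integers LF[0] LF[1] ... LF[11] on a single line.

Answer: 1 2 3 6 0 4 8 9 10 11 7 5

Derivation:
Char counts: '$':1, 'M':5, 'm':2, 'n':4
C (first-col start): C('$')=0, C('M')=1, C('m')=6, C('n')=8
L[0]='M': occ=0, LF[0]=C('M')+0=1+0=1
L[1]='M': occ=1, LF[1]=C('M')+1=1+1=2
L[2]='M': occ=2, LF[2]=C('M')+2=1+2=3
L[3]='m': occ=0, LF[3]=C('m')+0=6+0=6
L[4]='$': occ=0, LF[4]=C('$')+0=0+0=0
L[5]='M': occ=3, LF[5]=C('M')+3=1+3=4
L[6]='n': occ=0, LF[6]=C('n')+0=8+0=8
L[7]='n': occ=1, LF[7]=C('n')+1=8+1=9
L[8]='n': occ=2, LF[8]=C('n')+2=8+2=10
L[9]='n': occ=3, LF[9]=C('n')+3=8+3=11
L[10]='m': occ=1, LF[10]=C('m')+1=6+1=7
L[11]='M': occ=4, LF[11]=C('M')+4=1+4=5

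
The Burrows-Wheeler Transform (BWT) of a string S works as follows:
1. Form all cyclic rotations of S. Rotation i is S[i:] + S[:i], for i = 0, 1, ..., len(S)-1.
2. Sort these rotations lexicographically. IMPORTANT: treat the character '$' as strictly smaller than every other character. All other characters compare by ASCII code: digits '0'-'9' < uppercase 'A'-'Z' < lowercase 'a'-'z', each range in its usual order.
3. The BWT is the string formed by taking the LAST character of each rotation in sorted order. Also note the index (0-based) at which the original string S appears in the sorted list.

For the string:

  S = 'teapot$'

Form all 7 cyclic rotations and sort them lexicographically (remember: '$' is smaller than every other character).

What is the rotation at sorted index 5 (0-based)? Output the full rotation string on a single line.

All 7 rotations (rotation i = S[i:]+S[:i]):
  rot[0] = teapot$
  rot[1] = eapot$t
  rot[2] = apot$te
  rot[3] = pot$tea
  rot[4] = ot$teap
  rot[5] = t$teapo
  rot[6] = $teapot
Sorted (with $ < everything):
  sorted[0] = $teapot
  sorted[1] = apot$te
  sorted[2] = eapot$t
  sorted[3] = ot$teap
  sorted[4] = pot$tea
  sorted[5] = t$teapo
  sorted[6] = teapot$
sorted[5] = t$teapo

Answer: t$teapo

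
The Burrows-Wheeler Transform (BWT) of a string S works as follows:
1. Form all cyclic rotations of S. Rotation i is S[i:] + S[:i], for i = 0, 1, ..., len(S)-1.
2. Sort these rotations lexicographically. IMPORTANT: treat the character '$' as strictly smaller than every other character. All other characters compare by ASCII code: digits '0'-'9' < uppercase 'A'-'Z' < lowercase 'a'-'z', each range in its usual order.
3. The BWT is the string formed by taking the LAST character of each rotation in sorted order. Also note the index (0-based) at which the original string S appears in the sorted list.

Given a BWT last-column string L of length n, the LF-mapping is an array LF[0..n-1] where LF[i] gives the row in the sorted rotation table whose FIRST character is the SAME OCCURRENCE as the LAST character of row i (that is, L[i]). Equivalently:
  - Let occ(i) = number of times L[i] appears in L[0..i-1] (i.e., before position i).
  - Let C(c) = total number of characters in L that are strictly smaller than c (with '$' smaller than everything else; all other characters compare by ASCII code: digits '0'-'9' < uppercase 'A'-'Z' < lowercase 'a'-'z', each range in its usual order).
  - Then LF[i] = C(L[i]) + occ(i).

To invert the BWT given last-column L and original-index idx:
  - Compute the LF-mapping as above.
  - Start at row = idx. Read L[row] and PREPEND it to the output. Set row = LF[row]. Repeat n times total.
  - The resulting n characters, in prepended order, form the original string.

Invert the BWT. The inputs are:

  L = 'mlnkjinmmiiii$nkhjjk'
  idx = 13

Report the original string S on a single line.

LF mapping: 14 13 17 10 7 2 18 15 16 3 4 5 6 0 19 11 1 8 9 12
Walk LF starting at row 13, prepending L[row]:
  step 1: row=13, L[13]='$', prepend. Next row=LF[13]=0
  step 2: row=0, L[0]='m', prepend. Next row=LF[0]=14
  step 3: row=14, L[14]='n', prepend. Next row=LF[14]=19
  step 4: row=19, L[19]='k', prepend. Next row=LF[19]=12
  step 5: row=12, L[12]='i', prepend. Next row=LF[12]=6
  step 6: row=6, L[6]='n', prepend. Next row=LF[6]=18
  step 7: row=18, L[18]='j', prepend. Next row=LF[18]=9
  step 8: row=9, L[9]='i', prepend. Next row=LF[9]=3
  step 9: row=3, L[3]='k', prepend. Next row=LF[3]=10
  step 10: row=10, L[10]='i', prepend. Next row=LF[10]=4
  step 11: row=4, L[4]='j', prepend. Next row=LF[4]=7
  step 12: row=7, L[7]='m', prepend. Next row=LF[7]=15
  step 13: row=15, L[15]='k', prepend. Next row=LF[15]=11
  step 14: row=11, L[11]='i', prepend. Next row=LF[11]=5
  step 15: row=5, L[5]='i', prepend. Next row=LF[5]=2
  step 16: row=2, L[2]='n', prepend. Next row=LF[2]=17
  step 17: row=17, L[17]='j', prepend. Next row=LF[17]=8
  step 18: row=8, L[8]='m', prepend. Next row=LF[8]=16
  step 19: row=16, L[16]='h', prepend. Next row=LF[16]=1
  step 20: row=1, L[1]='l', prepend. Next row=LF[1]=13
Reversed output: lhmjniikmjikijniknm$

Answer: lhmjniikmjikijniknm$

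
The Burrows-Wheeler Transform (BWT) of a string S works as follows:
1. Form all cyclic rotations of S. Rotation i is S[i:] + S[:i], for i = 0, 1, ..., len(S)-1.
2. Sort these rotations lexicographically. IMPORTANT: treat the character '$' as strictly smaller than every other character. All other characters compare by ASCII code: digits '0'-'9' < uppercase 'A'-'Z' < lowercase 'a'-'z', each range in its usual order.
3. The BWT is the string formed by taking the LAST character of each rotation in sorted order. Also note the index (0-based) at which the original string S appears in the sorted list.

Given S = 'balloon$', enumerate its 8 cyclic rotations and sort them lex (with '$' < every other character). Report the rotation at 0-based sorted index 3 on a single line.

Answer: lloon$ba

Derivation:
All 8 rotations (rotation i = S[i:]+S[:i]):
  rot[0] = balloon$
  rot[1] = alloon$b
  rot[2] = lloon$ba
  rot[3] = loon$bal
  rot[4] = oon$ball
  rot[5] = on$ballo
  rot[6] = n$balloo
  rot[7] = $balloon
Sorted (with $ < everything):
  sorted[0] = $balloon
  sorted[1] = alloon$b
  sorted[2] = balloon$
  sorted[3] = lloon$ba
  sorted[4] = loon$bal
  sorted[5] = n$balloo
  sorted[6] = on$ballo
  sorted[7] = oon$ball
sorted[3] = lloon$ba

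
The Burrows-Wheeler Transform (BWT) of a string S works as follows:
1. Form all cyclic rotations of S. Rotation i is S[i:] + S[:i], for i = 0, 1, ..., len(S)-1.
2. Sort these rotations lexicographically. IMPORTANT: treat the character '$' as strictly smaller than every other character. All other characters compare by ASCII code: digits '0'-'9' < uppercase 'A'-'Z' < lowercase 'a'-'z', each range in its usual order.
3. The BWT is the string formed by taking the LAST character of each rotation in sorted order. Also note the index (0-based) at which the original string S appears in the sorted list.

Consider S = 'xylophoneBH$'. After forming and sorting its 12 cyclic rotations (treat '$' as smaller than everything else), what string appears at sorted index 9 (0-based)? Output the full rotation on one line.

Answer: phoneBH$xylo

Derivation:
All 12 rotations (rotation i = S[i:]+S[:i]):
  rot[0] = xylophoneBH$
  rot[1] = ylophoneBH$x
  rot[2] = lophoneBH$xy
  rot[3] = ophoneBH$xyl
  rot[4] = phoneBH$xylo
  rot[5] = honeBH$xylop
  rot[6] = oneBH$xyloph
  rot[7] = neBH$xylopho
  rot[8] = eBH$xylophon
  rot[9] = BH$xylophone
  rot[10] = H$xylophoneB
  rot[11] = $xylophoneBH
Sorted (with $ < everything):
  sorted[0] = $xylophoneBH
  sorted[1] = BH$xylophone
  sorted[2] = H$xylophoneB
  sorted[3] = eBH$xylophon
  sorted[4] = honeBH$xylop
  sorted[5] = lophoneBH$xy
  sorted[6] = neBH$xylopho
  sorted[7] = oneBH$xyloph
  sorted[8] = ophoneBH$xyl
  sorted[9] = phoneBH$xylo
  sorted[10] = xylophoneBH$
  sorted[11] = ylophoneBH$x
sorted[9] = phoneBH$xylo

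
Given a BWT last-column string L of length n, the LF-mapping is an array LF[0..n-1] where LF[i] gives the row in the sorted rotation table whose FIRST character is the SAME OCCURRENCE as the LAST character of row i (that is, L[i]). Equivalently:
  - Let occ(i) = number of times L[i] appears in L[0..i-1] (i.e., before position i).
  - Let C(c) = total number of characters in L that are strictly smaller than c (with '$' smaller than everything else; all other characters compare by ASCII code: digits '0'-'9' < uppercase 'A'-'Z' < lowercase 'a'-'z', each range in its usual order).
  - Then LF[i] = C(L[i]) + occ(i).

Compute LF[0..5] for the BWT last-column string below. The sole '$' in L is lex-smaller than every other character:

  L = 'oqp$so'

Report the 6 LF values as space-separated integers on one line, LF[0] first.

Answer: 1 4 3 0 5 2

Derivation:
Char counts: '$':1, 'o':2, 'p':1, 'q':1, 's':1
C (first-col start): C('$')=0, C('o')=1, C('p')=3, C('q')=4, C('s')=5
L[0]='o': occ=0, LF[0]=C('o')+0=1+0=1
L[1]='q': occ=0, LF[1]=C('q')+0=4+0=4
L[2]='p': occ=0, LF[2]=C('p')+0=3+0=3
L[3]='$': occ=0, LF[3]=C('$')+0=0+0=0
L[4]='s': occ=0, LF[4]=C('s')+0=5+0=5
L[5]='o': occ=1, LF[5]=C('o')+1=1+1=2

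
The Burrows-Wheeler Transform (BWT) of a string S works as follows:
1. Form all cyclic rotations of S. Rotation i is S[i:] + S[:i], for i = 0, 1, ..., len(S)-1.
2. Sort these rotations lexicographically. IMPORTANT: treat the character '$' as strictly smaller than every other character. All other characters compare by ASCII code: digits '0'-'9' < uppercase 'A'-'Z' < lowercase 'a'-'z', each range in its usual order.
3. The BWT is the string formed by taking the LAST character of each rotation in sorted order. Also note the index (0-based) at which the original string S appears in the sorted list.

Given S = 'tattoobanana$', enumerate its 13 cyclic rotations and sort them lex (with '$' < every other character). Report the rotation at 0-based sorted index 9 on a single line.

All 13 rotations (rotation i = S[i:]+S[:i]):
  rot[0] = tattoobanana$
  rot[1] = attoobanana$t
  rot[2] = ttoobanana$ta
  rot[3] = toobanana$tat
  rot[4] = oobanana$tatt
  rot[5] = obanana$tatto
  rot[6] = banana$tattoo
  rot[7] = anana$tattoob
  rot[8] = nana$tattooba
  rot[9] = ana$tattooban
  rot[10] = na$tattoobana
  rot[11] = a$tattoobanan
  rot[12] = $tattoobanana
Sorted (with $ < everything):
  sorted[0] = $tattoobanana
  sorted[1] = a$tattoobanan
  sorted[2] = ana$tattooban
  sorted[3] = anana$tattoob
  sorted[4] = attoobanana$t
  sorted[5] = banana$tattoo
  sorted[6] = na$tattoobana
  sorted[7] = nana$tattooba
  sorted[8] = obanana$tatto
  sorted[9] = oobanana$tatt
  sorted[10] = tattoobanana$
  sorted[11] = toobanana$tat
  sorted[12] = ttoobanana$ta
sorted[9] = oobanana$tatt

Answer: oobanana$tatt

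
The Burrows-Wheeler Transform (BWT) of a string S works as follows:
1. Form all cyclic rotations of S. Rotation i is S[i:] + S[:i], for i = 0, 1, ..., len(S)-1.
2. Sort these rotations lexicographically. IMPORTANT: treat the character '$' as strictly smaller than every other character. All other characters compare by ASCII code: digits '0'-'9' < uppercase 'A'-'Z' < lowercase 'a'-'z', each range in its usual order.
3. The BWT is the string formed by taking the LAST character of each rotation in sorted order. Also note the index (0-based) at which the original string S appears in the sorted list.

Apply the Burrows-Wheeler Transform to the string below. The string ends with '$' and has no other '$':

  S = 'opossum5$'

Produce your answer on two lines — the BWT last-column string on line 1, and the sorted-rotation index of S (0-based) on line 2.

All 9 rotations (rotation i = S[i:]+S[:i]):
  rot[0] = opossum5$
  rot[1] = possum5$o
  rot[2] = ossum5$op
  rot[3] = ssum5$opo
  rot[4] = sum5$opos
  rot[5] = um5$oposs
  rot[6] = m5$opossu
  rot[7] = 5$opossum
  rot[8] = $opossum5
Sorted (with $ < everything):
  sorted[0] = $opossum5  (last char: '5')
  sorted[1] = 5$opossum  (last char: 'm')
  sorted[2] = m5$opossu  (last char: 'u')
  sorted[3] = opossum5$  (last char: '$')
  sorted[4] = ossum5$op  (last char: 'p')
  sorted[5] = possum5$o  (last char: 'o')
  sorted[6] = ssum5$opo  (last char: 'o')
  sorted[7] = sum5$opos  (last char: 's')
  sorted[8] = um5$oposs  (last char: 's')
Last column: 5mu$pooss
Original string S is at sorted index 3

Answer: 5mu$pooss
3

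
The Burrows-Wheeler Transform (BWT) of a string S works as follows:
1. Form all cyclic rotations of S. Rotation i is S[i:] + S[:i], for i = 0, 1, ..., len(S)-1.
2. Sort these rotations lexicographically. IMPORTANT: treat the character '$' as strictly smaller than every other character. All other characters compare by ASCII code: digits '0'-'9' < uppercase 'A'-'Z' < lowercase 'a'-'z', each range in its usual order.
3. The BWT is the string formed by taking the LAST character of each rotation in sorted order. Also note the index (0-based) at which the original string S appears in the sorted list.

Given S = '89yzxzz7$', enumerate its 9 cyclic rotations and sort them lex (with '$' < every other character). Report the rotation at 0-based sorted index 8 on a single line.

Answer: zz7$89yzx

Derivation:
All 9 rotations (rotation i = S[i:]+S[:i]):
  rot[0] = 89yzxzz7$
  rot[1] = 9yzxzz7$8
  rot[2] = yzxzz7$89
  rot[3] = zxzz7$89y
  rot[4] = xzz7$89yz
  rot[5] = zz7$89yzx
  rot[6] = z7$89yzxz
  rot[7] = 7$89yzxzz
  rot[8] = $89yzxzz7
Sorted (with $ < everything):
  sorted[0] = $89yzxzz7
  sorted[1] = 7$89yzxzz
  sorted[2] = 89yzxzz7$
  sorted[3] = 9yzxzz7$8
  sorted[4] = xzz7$89yz
  sorted[5] = yzxzz7$89
  sorted[6] = z7$89yzxz
  sorted[7] = zxzz7$89y
  sorted[8] = zz7$89yzx
sorted[8] = zz7$89yzx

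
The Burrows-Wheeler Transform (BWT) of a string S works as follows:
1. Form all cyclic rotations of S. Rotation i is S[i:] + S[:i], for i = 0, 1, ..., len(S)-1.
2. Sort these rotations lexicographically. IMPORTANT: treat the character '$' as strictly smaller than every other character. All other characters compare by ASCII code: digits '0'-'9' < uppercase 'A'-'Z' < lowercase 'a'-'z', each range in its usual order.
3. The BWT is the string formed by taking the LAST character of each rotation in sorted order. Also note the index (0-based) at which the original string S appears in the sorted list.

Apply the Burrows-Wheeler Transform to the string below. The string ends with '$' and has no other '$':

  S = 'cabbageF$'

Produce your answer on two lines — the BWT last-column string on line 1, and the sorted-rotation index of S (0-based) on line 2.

Answer: Fecbba$ga
6

Derivation:
All 9 rotations (rotation i = S[i:]+S[:i]):
  rot[0] = cabbageF$
  rot[1] = abbageF$c
  rot[2] = bbageF$ca
  rot[3] = bageF$cab
  rot[4] = ageF$cabb
  rot[5] = geF$cabba
  rot[6] = eF$cabbag
  rot[7] = F$cabbage
  rot[8] = $cabbageF
Sorted (with $ < everything):
  sorted[0] = $cabbageF  (last char: 'F')
  sorted[1] = F$cabbage  (last char: 'e')
  sorted[2] = abbageF$c  (last char: 'c')
  sorted[3] = ageF$cabb  (last char: 'b')
  sorted[4] = bageF$cab  (last char: 'b')
  sorted[5] = bbageF$ca  (last char: 'a')
  sorted[6] = cabbageF$  (last char: '$')
  sorted[7] = eF$cabbag  (last char: 'g')
  sorted[8] = geF$cabba  (last char: 'a')
Last column: Fecbba$ga
Original string S is at sorted index 6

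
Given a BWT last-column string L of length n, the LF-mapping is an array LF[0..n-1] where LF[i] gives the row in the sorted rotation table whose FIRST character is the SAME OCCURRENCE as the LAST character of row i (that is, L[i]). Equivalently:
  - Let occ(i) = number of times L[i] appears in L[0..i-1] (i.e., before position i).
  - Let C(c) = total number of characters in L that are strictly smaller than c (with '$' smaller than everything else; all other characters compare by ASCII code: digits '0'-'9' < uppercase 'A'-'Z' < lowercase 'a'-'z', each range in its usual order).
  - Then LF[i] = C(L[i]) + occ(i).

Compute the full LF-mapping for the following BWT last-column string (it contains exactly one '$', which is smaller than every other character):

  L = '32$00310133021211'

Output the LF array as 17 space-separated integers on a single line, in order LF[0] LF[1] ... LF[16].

Answer: 13 10 0 1 2 14 5 3 6 15 16 4 11 7 12 8 9

Derivation:
Char counts: '$':1, '0':4, '1':5, '2':3, '3':4
C (first-col start): C('$')=0, C('0')=1, C('1')=5, C('2')=10, C('3')=13
L[0]='3': occ=0, LF[0]=C('3')+0=13+0=13
L[1]='2': occ=0, LF[1]=C('2')+0=10+0=10
L[2]='$': occ=0, LF[2]=C('$')+0=0+0=0
L[3]='0': occ=0, LF[3]=C('0')+0=1+0=1
L[4]='0': occ=1, LF[4]=C('0')+1=1+1=2
L[5]='3': occ=1, LF[5]=C('3')+1=13+1=14
L[6]='1': occ=0, LF[6]=C('1')+0=5+0=5
L[7]='0': occ=2, LF[7]=C('0')+2=1+2=3
L[8]='1': occ=1, LF[8]=C('1')+1=5+1=6
L[9]='3': occ=2, LF[9]=C('3')+2=13+2=15
L[10]='3': occ=3, LF[10]=C('3')+3=13+3=16
L[11]='0': occ=3, LF[11]=C('0')+3=1+3=4
L[12]='2': occ=1, LF[12]=C('2')+1=10+1=11
L[13]='1': occ=2, LF[13]=C('1')+2=5+2=7
L[14]='2': occ=2, LF[14]=C('2')+2=10+2=12
L[15]='1': occ=3, LF[15]=C('1')+3=5+3=8
L[16]='1': occ=4, LF[16]=C('1')+4=5+4=9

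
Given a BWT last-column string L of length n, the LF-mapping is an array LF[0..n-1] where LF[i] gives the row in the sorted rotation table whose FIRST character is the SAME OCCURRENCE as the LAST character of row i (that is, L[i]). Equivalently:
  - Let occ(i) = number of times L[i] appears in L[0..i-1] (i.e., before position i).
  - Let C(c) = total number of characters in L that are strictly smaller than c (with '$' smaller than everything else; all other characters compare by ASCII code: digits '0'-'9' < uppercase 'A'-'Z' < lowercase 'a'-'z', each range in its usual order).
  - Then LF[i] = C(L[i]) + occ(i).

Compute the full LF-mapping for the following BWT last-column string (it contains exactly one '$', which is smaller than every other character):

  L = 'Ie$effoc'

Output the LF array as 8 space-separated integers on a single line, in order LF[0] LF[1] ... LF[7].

Char counts: '$':1, 'I':1, 'c':1, 'e':2, 'f':2, 'o':1
C (first-col start): C('$')=0, C('I')=1, C('c')=2, C('e')=3, C('f')=5, C('o')=7
L[0]='I': occ=0, LF[0]=C('I')+0=1+0=1
L[1]='e': occ=0, LF[1]=C('e')+0=3+0=3
L[2]='$': occ=0, LF[2]=C('$')+0=0+0=0
L[3]='e': occ=1, LF[3]=C('e')+1=3+1=4
L[4]='f': occ=0, LF[4]=C('f')+0=5+0=5
L[5]='f': occ=1, LF[5]=C('f')+1=5+1=6
L[6]='o': occ=0, LF[6]=C('o')+0=7+0=7
L[7]='c': occ=0, LF[7]=C('c')+0=2+0=2

Answer: 1 3 0 4 5 6 7 2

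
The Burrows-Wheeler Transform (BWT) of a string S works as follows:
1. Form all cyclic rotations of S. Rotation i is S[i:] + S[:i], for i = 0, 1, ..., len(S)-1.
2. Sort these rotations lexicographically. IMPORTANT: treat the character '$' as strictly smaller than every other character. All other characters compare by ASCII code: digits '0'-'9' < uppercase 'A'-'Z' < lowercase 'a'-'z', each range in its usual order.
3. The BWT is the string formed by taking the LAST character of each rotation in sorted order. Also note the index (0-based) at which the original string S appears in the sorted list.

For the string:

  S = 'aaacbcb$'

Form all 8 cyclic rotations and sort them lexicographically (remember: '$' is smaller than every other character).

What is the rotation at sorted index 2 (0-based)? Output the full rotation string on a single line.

All 8 rotations (rotation i = S[i:]+S[:i]):
  rot[0] = aaacbcb$
  rot[1] = aacbcb$a
  rot[2] = acbcb$aa
  rot[3] = cbcb$aaa
  rot[4] = bcb$aaac
  rot[5] = cb$aaacb
  rot[6] = b$aaacbc
  rot[7] = $aaacbcb
Sorted (with $ < everything):
  sorted[0] = $aaacbcb
  sorted[1] = aaacbcb$
  sorted[2] = aacbcb$a
  sorted[3] = acbcb$aa
  sorted[4] = b$aaacbc
  sorted[5] = bcb$aaac
  sorted[6] = cb$aaacb
  sorted[7] = cbcb$aaa
sorted[2] = aacbcb$a

Answer: aacbcb$a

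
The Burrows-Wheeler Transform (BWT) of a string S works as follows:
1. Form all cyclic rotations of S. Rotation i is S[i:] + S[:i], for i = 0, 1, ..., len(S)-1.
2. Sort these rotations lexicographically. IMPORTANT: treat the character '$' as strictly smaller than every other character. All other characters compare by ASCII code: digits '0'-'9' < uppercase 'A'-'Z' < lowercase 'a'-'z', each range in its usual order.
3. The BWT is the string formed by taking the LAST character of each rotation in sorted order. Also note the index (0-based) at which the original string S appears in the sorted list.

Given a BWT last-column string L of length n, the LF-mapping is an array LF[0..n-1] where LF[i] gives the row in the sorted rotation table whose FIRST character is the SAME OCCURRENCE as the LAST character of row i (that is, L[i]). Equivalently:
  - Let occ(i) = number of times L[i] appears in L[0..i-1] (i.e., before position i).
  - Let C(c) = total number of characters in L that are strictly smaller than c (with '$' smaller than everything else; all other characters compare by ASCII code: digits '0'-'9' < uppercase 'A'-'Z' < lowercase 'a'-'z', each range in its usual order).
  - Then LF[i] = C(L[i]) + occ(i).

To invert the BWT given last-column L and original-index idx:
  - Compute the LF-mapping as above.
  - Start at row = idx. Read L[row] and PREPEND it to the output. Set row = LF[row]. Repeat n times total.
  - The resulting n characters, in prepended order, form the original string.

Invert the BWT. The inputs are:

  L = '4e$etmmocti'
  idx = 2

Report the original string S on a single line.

Answer: committee4$

Derivation:
LF mapping: 1 3 0 4 9 6 7 8 2 10 5
Walk LF starting at row 2, prepending L[row]:
  step 1: row=2, L[2]='$', prepend. Next row=LF[2]=0
  step 2: row=0, L[0]='4', prepend. Next row=LF[0]=1
  step 3: row=1, L[1]='e', prepend. Next row=LF[1]=3
  step 4: row=3, L[3]='e', prepend. Next row=LF[3]=4
  step 5: row=4, L[4]='t', prepend. Next row=LF[4]=9
  step 6: row=9, L[9]='t', prepend. Next row=LF[9]=10
  step 7: row=10, L[10]='i', prepend. Next row=LF[10]=5
  step 8: row=5, L[5]='m', prepend. Next row=LF[5]=6
  step 9: row=6, L[6]='m', prepend. Next row=LF[6]=7
  step 10: row=7, L[7]='o', prepend. Next row=LF[7]=8
  step 11: row=8, L[8]='c', prepend. Next row=LF[8]=2
Reversed output: committee4$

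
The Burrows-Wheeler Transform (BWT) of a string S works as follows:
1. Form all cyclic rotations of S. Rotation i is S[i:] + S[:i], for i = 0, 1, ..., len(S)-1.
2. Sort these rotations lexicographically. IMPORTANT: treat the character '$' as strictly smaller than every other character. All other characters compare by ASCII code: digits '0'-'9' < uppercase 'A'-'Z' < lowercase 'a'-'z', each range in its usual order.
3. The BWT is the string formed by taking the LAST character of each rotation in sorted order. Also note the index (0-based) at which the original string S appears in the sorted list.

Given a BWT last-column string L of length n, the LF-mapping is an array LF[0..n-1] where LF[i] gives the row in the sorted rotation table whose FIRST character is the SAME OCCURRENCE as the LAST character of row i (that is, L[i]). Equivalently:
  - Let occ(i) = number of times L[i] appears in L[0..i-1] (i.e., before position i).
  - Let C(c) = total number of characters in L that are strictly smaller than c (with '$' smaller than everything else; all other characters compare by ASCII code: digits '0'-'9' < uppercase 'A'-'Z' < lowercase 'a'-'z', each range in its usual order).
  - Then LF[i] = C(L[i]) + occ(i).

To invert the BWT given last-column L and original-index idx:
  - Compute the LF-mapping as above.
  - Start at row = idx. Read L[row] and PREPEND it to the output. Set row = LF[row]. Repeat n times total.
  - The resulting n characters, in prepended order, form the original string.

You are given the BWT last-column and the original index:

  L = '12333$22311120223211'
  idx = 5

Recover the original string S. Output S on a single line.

Answer: 1222312133121320231$

Derivation:
LF mapping: 2 8 15 16 17 0 9 10 18 3 4 5 11 1 12 13 19 14 6 7
Walk LF starting at row 5, prepending L[row]:
  step 1: row=5, L[5]='$', prepend. Next row=LF[5]=0
  step 2: row=0, L[0]='1', prepend. Next row=LF[0]=2
  step 3: row=2, L[2]='3', prepend. Next row=LF[2]=15
  step 4: row=15, L[15]='2', prepend. Next row=LF[15]=13
  step 5: row=13, L[13]='0', prepend. Next row=LF[13]=1
  step 6: row=1, L[1]='2', prepend. Next row=LF[1]=8
  step 7: row=8, L[8]='3', prepend. Next row=LF[8]=18
  step 8: row=18, L[18]='1', prepend. Next row=LF[18]=6
  step 9: row=6, L[6]='2', prepend. Next row=LF[6]=9
  step 10: row=9, L[9]='1', prepend. Next row=LF[9]=3
  step 11: row=3, L[3]='3', prepend. Next row=LF[3]=16
  step 12: row=16, L[16]='3', prepend. Next row=LF[16]=19
  step 13: row=19, L[19]='1', prepend. Next row=LF[19]=7
  step 14: row=7, L[7]='2', prepend. Next row=LF[7]=10
  step 15: row=10, L[10]='1', prepend. Next row=LF[10]=4
  step 16: row=4, L[4]='3', prepend. Next row=LF[4]=17
  step 17: row=17, L[17]='2', prepend. Next row=LF[17]=14
  step 18: row=14, L[14]='2', prepend. Next row=LF[14]=12
  step 19: row=12, L[12]='2', prepend. Next row=LF[12]=11
  step 20: row=11, L[11]='1', prepend. Next row=LF[11]=5
Reversed output: 1222312133121320231$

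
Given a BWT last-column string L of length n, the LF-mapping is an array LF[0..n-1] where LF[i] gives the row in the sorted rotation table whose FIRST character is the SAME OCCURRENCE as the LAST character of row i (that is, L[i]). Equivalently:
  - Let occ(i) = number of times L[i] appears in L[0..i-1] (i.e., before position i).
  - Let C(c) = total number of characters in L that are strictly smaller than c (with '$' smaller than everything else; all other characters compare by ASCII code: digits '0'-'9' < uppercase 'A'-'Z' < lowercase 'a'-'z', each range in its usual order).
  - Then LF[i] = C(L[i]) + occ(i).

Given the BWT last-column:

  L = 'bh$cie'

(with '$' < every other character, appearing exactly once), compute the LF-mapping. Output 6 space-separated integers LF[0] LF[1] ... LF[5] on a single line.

Answer: 1 4 0 2 5 3

Derivation:
Char counts: '$':1, 'b':1, 'c':1, 'e':1, 'h':1, 'i':1
C (first-col start): C('$')=0, C('b')=1, C('c')=2, C('e')=3, C('h')=4, C('i')=5
L[0]='b': occ=0, LF[0]=C('b')+0=1+0=1
L[1]='h': occ=0, LF[1]=C('h')+0=4+0=4
L[2]='$': occ=0, LF[2]=C('$')+0=0+0=0
L[3]='c': occ=0, LF[3]=C('c')+0=2+0=2
L[4]='i': occ=0, LF[4]=C('i')+0=5+0=5
L[5]='e': occ=0, LF[5]=C('e')+0=3+0=3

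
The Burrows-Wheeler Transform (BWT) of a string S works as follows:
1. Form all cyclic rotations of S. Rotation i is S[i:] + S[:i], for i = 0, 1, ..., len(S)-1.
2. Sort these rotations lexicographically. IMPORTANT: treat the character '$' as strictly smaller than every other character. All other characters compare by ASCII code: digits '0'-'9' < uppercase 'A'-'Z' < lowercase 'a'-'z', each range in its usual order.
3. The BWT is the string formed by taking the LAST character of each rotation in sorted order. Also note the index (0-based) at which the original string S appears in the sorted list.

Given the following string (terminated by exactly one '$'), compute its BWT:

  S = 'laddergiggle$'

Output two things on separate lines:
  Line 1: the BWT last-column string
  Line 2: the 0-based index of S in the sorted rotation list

All 13 rotations (rotation i = S[i:]+S[:i]):
  rot[0] = laddergiggle$
  rot[1] = addergiggle$l
  rot[2] = ddergiggle$la
  rot[3] = dergiggle$lad
  rot[4] = ergiggle$ladd
  rot[5] = rgiggle$ladde
  rot[6] = giggle$ladder
  rot[7] = iggle$ladderg
  rot[8] = ggle$laddergi
  rot[9] = gle$laddergig
  rot[10] = le$laddergigg
  rot[11] = e$laddergiggl
  rot[12] = $laddergiggle
Sorted (with $ < everything):
  sorted[0] = $laddergiggle  (last char: 'e')
  sorted[1] = addergiggle$l  (last char: 'l')
  sorted[2] = ddergiggle$la  (last char: 'a')
  sorted[3] = dergiggle$lad  (last char: 'd')
  sorted[4] = e$laddergiggl  (last char: 'l')
  sorted[5] = ergiggle$ladd  (last char: 'd')
  sorted[6] = ggle$laddergi  (last char: 'i')
  sorted[7] = giggle$ladder  (last char: 'r')
  sorted[8] = gle$laddergig  (last char: 'g')
  sorted[9] = iggle$ladderg  (last char: 'g')
  sorted[10] = laddergiggle$  (last char: '$')
  sorted[11] = le$laddergigg  (last char: 'g')
  sorted[12] = rgiggle$ladde  (last char: 'e')
Last column: eladldirgg$ge
Original string S is at sorted index 10

Answer: eladldirgg$ge
10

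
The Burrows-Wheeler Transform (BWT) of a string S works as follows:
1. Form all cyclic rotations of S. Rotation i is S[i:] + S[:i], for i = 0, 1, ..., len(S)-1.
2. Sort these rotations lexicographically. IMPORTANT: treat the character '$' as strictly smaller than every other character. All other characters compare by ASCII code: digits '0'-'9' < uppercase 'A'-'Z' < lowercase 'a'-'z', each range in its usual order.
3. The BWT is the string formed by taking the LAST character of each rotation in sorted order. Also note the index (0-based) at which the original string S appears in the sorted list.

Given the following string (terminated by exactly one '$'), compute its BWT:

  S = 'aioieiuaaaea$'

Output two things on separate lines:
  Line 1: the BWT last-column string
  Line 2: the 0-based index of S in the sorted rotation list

Answer: aeuaa$aioaeii
5

Derivation:
All 13 rotations (rotation i = S[i:]+S[:i]):
  rot[0] = aioieiuaaaea$
  rot[1] = ioieiuaaaea$a
  rot[2] = oieiuaaaea$ai
  rot[3] = ieiuaaaea$aio
  rot[4] = eiuaaaea$aioi
  rot[5] = iuaaaea$aioie
  rot[6] = uaaaea$aioiei
  rot[7] = aaaea$aioieiu
  rot[8] = aaea$aioieiua
  rot[9] = aea$aioieiuaa
  rot[10] = ea$aioieiuaaa
  rot[11] = a$aioieiuaaae
  rot[12] = $aioieiuaaaea
Sorted (with $ < everything):
  sorted[0] = $aioieiuaaaea  (last char: 'a')
  sorted[1] = a$aioieiuaaae  (last char: 'e')
  sorted[2] = aaaea$aioieiu  (last char: 'u')
  sorted[3] = aaea$aioieiua  (last char: 'a')
  sorted[4] = aea$aioieiuaa  (last char: 'a')
  sorted[5] = aioieiuaaaea$  (last char: '$')
  sorted[6] = ea$aioieiuaaa  (last char: 'a')
  sorted[7] = eiuaaaea$aioi  (last char: 'i')
  sorted[8] = ieiuaaaea$aio  (last char: 'o')
  sorted[9] = ioieiuaaaea$a  (last char: 'a')
  sorted[10] = iuaaaea$aioie  (last char: 'e')
  sorted[11] = oieiuaaaea$ai  (last char: 'i')
  sorted[12] = uaaaea$aioiei  (last char: 'i')
Last column: aeuaa$aioaeii
Original string S is at sorted index 5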